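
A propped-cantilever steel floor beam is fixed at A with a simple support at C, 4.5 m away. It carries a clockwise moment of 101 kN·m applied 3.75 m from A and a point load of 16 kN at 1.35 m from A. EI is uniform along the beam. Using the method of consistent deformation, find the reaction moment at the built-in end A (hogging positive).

Take the reaction at C as the redundant and release it; the primary structure is a cantilever fixed at A.
Primary-structure tip deflection at C by superposition:
  clockwise couple 101 at a = 3.75: M₀a(2L − a)/(2EI) = 994.2/EI
  point load 16 at a = 1.35: Pa²(3L − a)/(6EI) = 59.05/EI
  δ_0 = 1053/EI
Tip deflection under a unit load at C: L³/(3EI) = 30.38/EI.
Compatibility at C: δ_0 − R_C·δ_{CC} = 0, so R_C = 1053/30.38 = 34.68 kN.
Moment equilibrium about A: M_A = Σ(load moments about A) − R_C·L = 122.6 − 34.68×4.5 = -33.44 kN·m.

M_A = -33.44 kN·m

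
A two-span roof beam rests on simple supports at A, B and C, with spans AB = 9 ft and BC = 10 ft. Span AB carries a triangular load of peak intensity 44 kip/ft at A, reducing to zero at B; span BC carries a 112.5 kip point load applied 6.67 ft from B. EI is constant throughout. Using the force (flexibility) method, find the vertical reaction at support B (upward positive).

Release continuity at B by inserting a hinge; the redundant is the internal moment M_B. The primary structure is two simply-supported spans AB and BC.
Discontinuity in slope at B on the released structure — sum the simple-span end rotations:
  span AB: triangular load, peak 44: 7w₀L³/(360EI) = 623.7/EI
  span BC: point load 112.5 at a = 6.67: Pab(L + b)/(6LEI) = 555.1/EI
  relative rotation θ_0 = (623.7 + 555.1)/EI = 1179/EI
A unit hogging moment at B produces rotation L₁/(3EI) + L₂/(3EI) = 6.333/EI.
Slope continuity at B: θ_0 = M_B·6.333/EI, so M_B = 1179/6.333 = 186.1 kip·ft (hogging).
Span AB, ΣM about A with M_B applied at B: R_B^{AB}·9 = 594 + 186.1, so R_B^{AB} = 86.68 kip and R_A = 198 − 86.68 = 111.3 kip.
Span BC, ΣM about C: R_B^{BC}·10 = 374.6 + 186.1, so R_B^{BC} = 56.08 kip and R_C = 112.5 − 56.08 = 56.42 kip.
R_B = 86.68 + 56.08 = 142.8 kip.

R_B = 142.8 kip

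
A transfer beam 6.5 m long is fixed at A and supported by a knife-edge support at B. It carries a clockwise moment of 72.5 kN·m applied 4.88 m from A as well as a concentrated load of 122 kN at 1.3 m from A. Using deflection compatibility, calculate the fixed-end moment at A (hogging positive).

M_A = 84.7 kN·m

Remove the prop at B; the released (primary) structure is a cantilever built in at A.
Deflection at B on the released cantilever, summing each load's contribution:
  clockwise couple 72.5 at a = 4.88: M₀a(2L − a)/(2EI) = 1436/EI
  point load 122 at a = 1.3: Pa²(3L − a)/(6EI) = 625.4/EI
  δ_0 = 2062/EI
Tip deflection under a unit load at B: L³/(3EI) = 91.54/EI.
The prop prevents deflection at B: R_B = δ_0/δ_{BB} = 2062/91.54 = 22.52 kN.
Moment equilibrium about A: M_A = Σ(load moments about A) − R_B·L = 231.1 − 22.52×6.5 = 84.7 kN·m.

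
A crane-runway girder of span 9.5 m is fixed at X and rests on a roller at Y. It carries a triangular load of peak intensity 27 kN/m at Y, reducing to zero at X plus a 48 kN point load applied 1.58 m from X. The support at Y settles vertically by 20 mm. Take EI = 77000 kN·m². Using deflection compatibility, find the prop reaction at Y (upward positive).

Choose R_Y as the redundant. The primary structure is the cantilever fixed at X.
Free-end deflection of the primary structure under the applied loading (downward +):
  triangular load, peak 27 at the free end: 11w₀L⁴/(120EI) = 20159/EI
  point load 48 at a = 1.58: Pa²(3L − a)/(6EI) = 537.6/EI
  δ_0 = 20697/EI
Flexibility coefficient — unit upward force at Y: δ_{YY} = L³/(3EI) = 285.8/EI.
With EI = 77000 kN·m²: δ_0 = 0.26879 m and δ_{YY} = 0.003712 m/kN.
Compatibility — the beam at Y must follow the support down by 0.02 m: δ_0 − R_Y·δ_{YY} = 0.02, so R_Y = (0.26879 − 0.02)/0.003712 = 67.03 kN.

R_Y = 67.03 kN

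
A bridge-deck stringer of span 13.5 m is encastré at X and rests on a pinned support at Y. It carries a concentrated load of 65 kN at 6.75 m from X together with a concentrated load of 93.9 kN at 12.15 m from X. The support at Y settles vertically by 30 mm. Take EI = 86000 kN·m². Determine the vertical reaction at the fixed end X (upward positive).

R_X = 61.87 kN

Remove the prop at Y; the released (primary) structure is a cantilever built in at X.
Free-end deflection of the primary structure under the applied loading (downward +):
  point load 65 at a = 6.75: Pa²(3L − a)/(6EI) = 16659/EI
  point load 93.9 at a = 12.15: Pa²(3L − a)/(6EI) = 65497/EI
  δ_0 = 82156/EI
Flexibility coefficient — unit upward force at Y: δ_{YY} = L³/(3EI) = 820.1/EI.
With EI = 86000 kN·m²: δ_0 = 0.9553 m and δ_{YY} = 0.009536 m/kN.
Compatibility — the beam at Y must follow the support down by 0.03 m: δ_0 − R_Y·δ_{YY} = 0.03, so R_Y = (0.9553 − 0.03)/0.009536 = 97.03 kN.
Vertical equilibrium: R_X = ΣP − R_Y = 158.9 − 97.03 = 61.87 kN.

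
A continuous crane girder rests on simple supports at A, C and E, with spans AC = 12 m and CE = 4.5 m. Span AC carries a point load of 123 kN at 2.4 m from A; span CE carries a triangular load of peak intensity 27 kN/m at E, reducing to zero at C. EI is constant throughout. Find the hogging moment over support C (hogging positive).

M_C = 111.7 kN·m

Release continuity at C by inserting a hinge; the redundant is the internal moment M_C. The primary structure is two simply-supported spans AC and CE.
Discontinuity in slope at C on the released structure — sum the simple-span end rotations:
  span AC: point load 123 at a = 2.4: Pab(L + a)/(6LEI) = 566.8/EI
  span CE: triangular load, peak 27: 7w₀L³/(360EI) = 47.84/EI
  relative rotation θ_0 = (566.8 + 47.84)/EI = 614.6/EI
A unit hogging moment at C produces rotation L₁/(3EI) + L₂/(3EI) = 5.5/EI.
Compatibility: M_C·(L₁+L₂)/(3EI) = θ_0, giving M_C = 111.7 kN·m (hogging).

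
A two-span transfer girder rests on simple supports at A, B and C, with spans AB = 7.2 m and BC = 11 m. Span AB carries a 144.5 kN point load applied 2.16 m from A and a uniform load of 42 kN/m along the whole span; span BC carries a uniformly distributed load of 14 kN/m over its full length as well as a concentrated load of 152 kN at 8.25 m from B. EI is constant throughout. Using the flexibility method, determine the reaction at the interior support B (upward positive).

R_B = 403.8 kN

Insert a hinge at B; M_B is the redundant, and each span becomes simply supported.
Discontinuity in slope at B on the released structure — sum the simple-span end rotations:
  span AB: point load 144.5 at a = 2.16: Pab(L + a)/(6LEI) = 340.8/EI
  span AB: UDL 42: wL³/(24EI) = 653.2/EI
  span BC: UDL 14: wL³/(24EI) = 776.4/EI
  span BC: point load 152 at a = 8.25: Pab(L + b)/(6LEI) = 718.4/EI
  relative rotation θ_0 = (994 + 1495)/EI = 2489/EI
A unit hogging moment at B produces rotation L₁/(3EI) + L₂/(3EI) = 6.067/EI.
Slope continuity at B: θ_0 = M_B·6.067/EI, so M_B = 2489/6.067 = 410.3 kN·m (hogging).
Span AB, ΣM about A with M_B applied at B: R_B^{AB}·7.2 = 1401 + 410.3, so R_B^{AB} = 251.5 kN and R_A = 446.9 − 251.5 = 195.4 kN.
Span BC, ΣM about C: R_B^{BC}·11 = 1265 + 410.3, so R_B^{BC} = 152.3 kN and R_C = 306 − 152.3 = 153.7 kN.
R_B = 251.5 + 152.3 = 403.8 kN.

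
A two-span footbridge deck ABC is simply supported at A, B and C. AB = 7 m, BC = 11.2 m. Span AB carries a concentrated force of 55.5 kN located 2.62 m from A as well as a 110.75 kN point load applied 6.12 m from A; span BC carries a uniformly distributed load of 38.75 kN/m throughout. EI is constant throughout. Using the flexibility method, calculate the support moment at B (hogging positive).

M_B = 428.7 kN·m

Insert a hinge at B; M_B is the redundant, and each span becomes simply supported.
End slopes at the hinge B, treating each span as simply supported:
  span AB: point load 55.5 at a = 2.62: Pab(L + a)/(6LEI) = 145.9/EI
  span AB: point load 110.75 at a = 6.12: Pab(L + a)/(6LEI) = 186.3/EI
  span BC: UDL 38.75: wL³/(24EI) = 2268/EI
  relative rotation θ_0 = (332.2 + 2268)/EI = 2601/EI
A unit hogging moment at B produces rotation L₁/(3EI) + L₂/(3EI) = 6.067/EI.
Compatibility: M_B·(L₁+L₂)/(3EI) = θ_0, giving M_B = 428.7 kN·m (hogging).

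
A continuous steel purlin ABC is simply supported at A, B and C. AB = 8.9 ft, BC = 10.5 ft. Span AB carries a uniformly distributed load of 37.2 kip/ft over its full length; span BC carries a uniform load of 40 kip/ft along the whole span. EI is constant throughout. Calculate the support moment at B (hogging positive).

M_B = 467.3 kip·ft

Take M_B as the redundant. Released structure: two simple spans AB and BC with a hinge at B.
Rotations at B on the released spans (each span's end-slope, ×1/EI):
  span AB: UDL 37.2: wL³/(24EI) = 1093/EI
  span BC: UDL 40: wL³/(24EI) = 1929/EI
  relative rotation θ_0 = (1093 + 1929)/EI = 3022/EI
A unit hogging moment at B produces rotation L₁/(3EI) + L₂/(3EI) = 6.467/EI.
Compatibility: M_B·(L₁+L₂)/(3EI) = θ_0, giving M_B = 467.3 kip·ft (hogging).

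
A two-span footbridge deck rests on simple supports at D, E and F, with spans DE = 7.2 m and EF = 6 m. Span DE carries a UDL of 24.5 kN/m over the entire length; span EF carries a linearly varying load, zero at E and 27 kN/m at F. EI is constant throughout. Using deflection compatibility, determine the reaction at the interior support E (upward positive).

Release continuity at E by inserting a hinge; the redundant is the internal moment M_E. The primary structure is two simply-supported spans DE and EF.
Discontinuity in slope at E on the released structure — sum the simple-span end rotations:
  span DE: UDL 24.5: wL³/(24EI) = 381/EI
  span EF: triangular load, peak 27: 7w₀L³/(360EI) = 113.4/EI
  relative rotation θ_0 = (381 + 113.4)/EI = 494.4/EI
A unit hogging moment at E produces rotation L₁/(3EI) + L₂/(3EI) = 4.4/EI.
Slope continuity at E: θ_0 = M_E·4.4/EI, so M_E = 494.4/4.4 = 112.4 kN·m (hogging).
Span DE, ΣM about D with M_E applied at E: R_E^{DE}·7.2 = 635 + 112.4, so R_E^{DE} = 103.8 kN and R_D = 176.4 − 103.8 = 72.59 kN.
Span EF, ΣM about F: R_E^{EF}·6 = 162 + 112.4, so R_E^{EF} = 45.73 kN and R_F = 81 − 45.73 = 35.27 kN.
R_E = 103.8 + 45.73 = 149.5 kN.

R_E = 149.5 kN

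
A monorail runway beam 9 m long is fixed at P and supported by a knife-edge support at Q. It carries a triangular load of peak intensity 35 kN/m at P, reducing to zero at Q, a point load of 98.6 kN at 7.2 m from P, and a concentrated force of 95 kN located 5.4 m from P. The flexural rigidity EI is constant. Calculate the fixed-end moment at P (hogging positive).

M_P = 417.8 kN·m

Take the reaction at Q as the redundant and release it; the primary structure is a cantilever fixed at P.
Primary-structure tip deflection at Q by superposition:
  triangular load, peak 35 at the fixed end: w₀L⁴/(30EI) = 7654/EI
  point load 98.6 at a = 7.2: Pa²(3L − a)/(6EI) = 16868/EI
  point load 95 at a = 5.4: Pa²(3L − a)/(6EI) = 9973/EI
  δ_0 = 34495/EI
Tip deflection under a unit load at Q: L³/(3EI) = 243/EI.
Compatibility at Q: δ_0 − R_Q·δ_{QQ} = 0, so R_Q = 34495/243 = 142 kN.
Moment equilibrium about P: M_P = Σ(load moments about P) − R_Q·L = 1695 − 142×9 = 417.8 kN·m.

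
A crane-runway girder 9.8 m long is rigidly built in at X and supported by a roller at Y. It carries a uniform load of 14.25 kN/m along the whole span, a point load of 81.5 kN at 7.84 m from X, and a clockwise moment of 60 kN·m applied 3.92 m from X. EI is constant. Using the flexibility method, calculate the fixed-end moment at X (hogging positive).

Choose R_Y as the redundant. The primary structure is the cantilever fixed at X.
Downward deflection at the released point Y due to the loads:
  UDL 14.25: wL⁴/(8EI) = 16430/EI
  point load 81.5 at a = 7.84: Pa²(3L − a)/(6EI) = 18001/EI
  clockwise couple 60 at a = 3.92: M₀a(2L − a)/(2EI) = 1844/EI
  δ_0 = 36274/EI
Flexibility coefficient — unit upward force at Y: δ_{YY} = L³/(3EI) = 313.7/EI.
The prop prevents deflection at Y: R_Y = δ_0/δ_{YY} = 36274/313.7 = 115.6 kN.
Moment equilibrium about X: M_X = Σ(load moments about X) − R_Y·L = 1383 − 115.6×9.8 = 250.1 kN·m.

M_X = 250.1 kN·m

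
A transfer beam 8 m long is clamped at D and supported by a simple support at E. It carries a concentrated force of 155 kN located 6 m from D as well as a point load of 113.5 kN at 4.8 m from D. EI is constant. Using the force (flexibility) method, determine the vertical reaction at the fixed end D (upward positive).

Release the roller at E. Primary structure: cantilever fixed at D.
Deflection at E on the released cantilever, summing each load's contribution:
  point load 155 at a = 6: Pa²(3L − a)/(6EI) = 16740/EI
  point load 113.5 at a = 4.8: Pa²(3L − a)/(6EI) = 8368/EI
  δ_0 = 25108/EI
Tip deflection under a unit load at E: L³/(3EI) = 170.7/EI.
The prop prevents deflection at E: R_E = δ_0/δ_{EE} = 25108/170.7 = 147.1 kN.
Vertical equilibrium: R_D = ΣP − R_E = 268.5 − 147.1 = 121.4 kN.

R_D = 121.4 kN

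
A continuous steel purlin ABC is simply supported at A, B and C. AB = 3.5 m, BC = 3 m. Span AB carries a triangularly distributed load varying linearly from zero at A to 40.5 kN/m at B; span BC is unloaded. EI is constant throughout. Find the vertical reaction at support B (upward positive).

Release continuity at B by inserting a hinge; the redundant is the internal moment M_B. The primary structure is two simply-supported spans AB and BC.
Discontinuity in slope at B on the released structure — sum the simple-span end rotations:
  span AB: triangular load, peak 40.5: w₀L³/(45EI) = 38.59/EI
  relative rotation θ_0 = (38.59 + 0)/EI = 38.59/EI
A unit hogging moment at B produces rotation L₁/(3EI) + L₂/(3EI) = 2.167/EI.
Slope continuity at B: θ_0 = M_B·2.167/EI, so M_B = 38.59/2.167 = 17.81 kN·m (hogging).
Span AB, ΣM about A with M_B applied at B: R_B^{AB}·3.5 = 165.4 + 17.81, so R_B^{AB} = 52.34 kN and R_A = 70.88 − 52.34 = 18.54 kN.
Span BC, ΣM about C: R_B^{BC}·3 = 0 + 17.81, so R_B^{BC} = 5.937 kN and R_C = 0 − 5.937 = -5.937 kN.
R_B = 52.34 + 5.937 = 58.27 kN.

R_B = 58.27 kN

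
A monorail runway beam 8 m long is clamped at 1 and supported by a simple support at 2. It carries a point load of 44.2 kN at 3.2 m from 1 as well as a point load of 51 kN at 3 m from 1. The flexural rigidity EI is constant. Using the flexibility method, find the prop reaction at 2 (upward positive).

R_2 = 18.61 kN

Remove the prop at 2; the released (primary) structure is a cantilever built in at 1.
Primary-structure tip deflection at 2 by superposition:
  point load 44.2 at a = 3.2: Pa²(3L − a)/(6EI) = 1569/EI
  point load 51 at a = 3: Pa²(3L − a)/(6EI) = 1606/EI
  δ_0 = 3176/EI
Tip deflection under a unit load at 2: L³/(3EI) = 170.7/EI.
Compatibility at 2: δ_0 − R_2·δ_{22} = 0, so R_2 = 3176/170.7 = 18.61 kN.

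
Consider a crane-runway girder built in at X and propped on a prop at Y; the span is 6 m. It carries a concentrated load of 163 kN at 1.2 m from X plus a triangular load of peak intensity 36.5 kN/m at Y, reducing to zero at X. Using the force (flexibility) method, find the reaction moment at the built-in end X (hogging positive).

M_X = 217.5 kN·m

Release the roller at Y. Primary structure: cantilever fixed at X.
Downward deflection at the released point Y due to the loads:
  point load 163 at a = 1.2: Pa²(3L − a)/(6EI) = 657.2/EI
  triangular load, peak 36.5 at the free end: 11w₀L⁴/(120EI) = 4336/EI
  δ_0 = 4993/EI
Flexibility coefficient — unit upward force at Y: δ_{YY} = L³/(3EI) = 72/EI.
Compatibility at Y: δ_0 − R_Y·δ_{YY} = 0, so R_Y = 4993/72 = 69.35 kN.
Moment equilibrium about X: M_X = Σ(load moments about X) − R_Y·L = 633.6 − 69.35×6 = 217.5 kN·m.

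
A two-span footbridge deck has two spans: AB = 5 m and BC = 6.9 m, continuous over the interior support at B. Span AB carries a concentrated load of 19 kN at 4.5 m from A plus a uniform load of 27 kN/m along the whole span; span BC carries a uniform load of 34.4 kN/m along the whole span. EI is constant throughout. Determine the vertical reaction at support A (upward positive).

R_A = 37.89 kN

Take M_B as the redundant. Released structure: two simple spans AB and BC with a hinge at B.
Rotations at B on the released spans (each span's end-slope, ×1/EI):
  span AB: point load 19 at a = 4.5: Pab(L + a)/(6LEI) = 13.54/EI
  span AB: UDL 27: wL³/(24EI) = 140.6/EI
  span BC: UDL 34.4: wL³/(24EI) = 470.9/EI
  relative rotation θ_0 = (154.2 + 470.9)/EI = 625/EI
A unit hogging moment at B produces rotation L₁/(3EI) + L₂/(3EI) = 3.967/EI.
Compatibility: M_B·(L₁+L₂)/(3EI) = θ_0, giving M_B = 157.6 kN·m (hogging).
Span AB, ΣM about A with M_B applied at B: R_B^{AB}·5 = 423 + 157.6, so R_B^{AB} = 116.1 kN and R_A = 154 − 116.1 = 37.89 kN.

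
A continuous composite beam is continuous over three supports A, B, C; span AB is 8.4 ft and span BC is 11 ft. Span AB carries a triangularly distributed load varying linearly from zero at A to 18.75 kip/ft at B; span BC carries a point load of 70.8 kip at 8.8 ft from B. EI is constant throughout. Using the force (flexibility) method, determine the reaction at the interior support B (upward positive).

Release continuity at B by inserting a hinge; the redundant is the internal moment M_B. The primary structure is two simply-supported spans AB and BC.
Rotations at B on the released spans (each span's end-slope, ×1/EI):
  span AB: triangular load, peak 18.75: w₀L³/(45EI) = 247/EI
  span BC: point load 70.8 at a = 8.8: Pab(L + b)/(6LEI) = 274.1/EI
  relative rotation θ_0 = (247 + 274.1)/EI = 521.1/EI
A unit hogging moment at B produces rotation L₁/(3EI) + L₂/(3EI) = 6.467/EI.
Slope continuity at B: θ_0 = M_B·6.467/EI, so M_B = 521.1/6.467 = 80.58 kip·ft (hogging).
Span AB, ΣM about A with M_B applied at B: R_B^{AB}·8.4 = 441 + 80.58, so R_B^{AB} = 62.09 kip and R_A = 78.75 − 62.09 = 16.66 kip.
Span BC, ΣM about C: R_B^{BC}·11 = 155.8 + 80.58, so R_B^{BC} = 21.49 kip and R_C = 70.8 − 21.49 = 49.31 kip.
R_B = 62.09 + 21.49 = 83.58 kip.

R_B = 83.58 kip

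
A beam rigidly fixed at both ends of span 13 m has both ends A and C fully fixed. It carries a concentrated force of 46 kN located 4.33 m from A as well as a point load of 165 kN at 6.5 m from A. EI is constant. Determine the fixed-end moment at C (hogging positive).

M_C = 312.4 kN·m

Release both end moments; the primary structure is a simply-supported span AC with redundants M_A and M_C.
End rotations of the released simple span under the applied load (×1/EI):
  at A: point load 46 at a = 4.33: Pab(L + b)/(6LEI) = 479.8/EI
  at C: point load 46 at a = 4.33: Pab(L + a)/(6LEI) = 383.7/EI
  at A: point load 165 at a = 6.5: Pab(L + b)/(6LEI) = 1743/EI
  at C: point load 165 at a = 6.5: Pab(L + a)/(6LEI) = 1743/EI
  θ_A0 = 2223/EI,  θ_C0 = 2126/EI
Flexibility coefficients: a unit moment at one end gives L/(3EI) there and L/(6EI) at the far end, so f₁₁ = f₂₂ = 4.333/EI and f₁₂ = f₂₁ = 2.167/EI.
Compatibility — zero rotation at each built-in end:
  4.333 M_A + 2.167 M_C = 2223
  2.167 M_A + 4.333 M_C = 2126
Solving the pair gives M_A = 356.7 kN·m and M_C = 312.4 kN·m (hogging).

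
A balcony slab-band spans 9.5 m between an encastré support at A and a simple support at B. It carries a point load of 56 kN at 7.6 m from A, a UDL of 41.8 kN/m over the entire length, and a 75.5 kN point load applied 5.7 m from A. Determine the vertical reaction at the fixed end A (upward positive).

R_A = 307.6 kN

Remove the prop at B; the released (primary) structure is a cantilever built in at A.
Primary-structure tip deflection at B by superposition:
  point load 56 at a = 7.6: Pa²(3L − a)/(6EI) = 11267/EI
  UDL 41.8: wL⁴/(8EI) = 42558/EI
  point load 75.5 at a = 5.7: Pa²(3L − a)/(6EI) = 9321/EI
  δ_0 = 63146/EI
Flexibility coefficient — unit upward force at B: δ_{BB} = L³/(3EI) = 285.8/EI.
The prop prevents deflection at B: R_B = δ_0/δ_{BB} = 63146/285.8 = 221 kN.
Vertical equilibrium: R_A = ΣP − R_B = 528.6 − 221 = 307.6 kN.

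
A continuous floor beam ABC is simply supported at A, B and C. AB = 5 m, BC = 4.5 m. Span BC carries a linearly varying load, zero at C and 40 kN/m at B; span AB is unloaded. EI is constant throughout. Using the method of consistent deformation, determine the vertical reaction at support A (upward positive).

R_A = -5.116 kN

Release continuity at B by inserting a hinge; the redundant is the internal moment M_B. The primary structure is two simply-supported spans AB and BC.
End slopes at the hinge B, treating each span as simply supported:
  span BC: triangular load, peak 40: w₀L³/(45EI) = 81/EI
  relative rotation θ_0 = (0 + 81)/EI = 81/EI
A unit hogging moment at B produces rotation L₁/(3EI) + L₂/(3EI) = 3.167/EI.
Compatibility: M_B·(L₁+L₂)/(3EI) = θ_0, giving M_B = 25.58 kN·m (hogging).
Span AB, ΣM about A with M_B applied at B: R_B^{AB}·5 = 0 + 25.58, so R_B^{AB} = 5.116 kN and R_A = 0 − 5.116 = -5.116 kN.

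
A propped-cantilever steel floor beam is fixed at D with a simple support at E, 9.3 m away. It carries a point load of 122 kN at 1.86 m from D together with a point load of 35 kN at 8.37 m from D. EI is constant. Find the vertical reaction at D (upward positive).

R_D = 120.4 kN

Remove the prop at E; the released (primary) structure is a cantilever built in at D.
Primary-structure tip deflection at E by superposition:
  point load 122 at a = 1.86: Pa²(3L − a)/(6EI) = 1832/EI
  point load 35 at a = 8.37: Pa²(3L − a)/(6EI) = 7981/EI
  δ_0 = 9813/EI
Tip deflection under a unit load at E: L³/(3EI) = 268.1/EI.
Compatibility at E: δ_0 − R_E·δ_{EE} = 0, so R_E = 9813/268.1 = 36.6 kN.
Vertical equilibrium: R_D = ΣP − R_E = 157 − 36.6 = 120.4 kN.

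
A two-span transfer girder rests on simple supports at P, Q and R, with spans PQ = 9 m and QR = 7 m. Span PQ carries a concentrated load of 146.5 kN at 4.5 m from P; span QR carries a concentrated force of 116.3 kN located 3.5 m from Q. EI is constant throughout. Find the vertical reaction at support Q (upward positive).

R_Q = 183.7 kN

Release continuity at Q by inserting a hinge; the redundant is the internal moment M_Q. The primary structure is two simply-supported spans PQ and QR.
Rotations at Q on the released spans (each span's end-slope, ×1/EI):
  span PQ: point load 146.5 at a = 4.5: Pab(L + a)/(6LEI) = 741.7/EI
  span QR: point load 116.3 at a = 3.5: Pab(L + b)/(6LEI) = 356.2/EI
  relative rotation θ_0 = (741.7 + 356.2)/EI = 1098/EI
A unit hogging moment at Q produces rotation L₁/(3EI) + L₂/(3EI) = 5.333/EI.
Slope continuity at Q: θ_0 = M_Q·5.333/EI, so M_Q = 1098/5.333 = 205.8 kN·m (hogging).
Span PQ, ΣM about P with M_Q applied at Q: R_Q^{PQ}·9 = 659.2 + 205.8, so R_Q^{PQ} = 96.12 kN and R_P = 146.5 − 96.12 = 50.38 kN.
Span QR, ΣM about R: R_Q^{QR}·7 = 407.1 + 205.8, so R_Q^{QR} = 87.56 kN and R_R = 116.3 − 87.56 = 28.74 kN.
R_Q = 96.12 + 87.56 = 183.7 kN.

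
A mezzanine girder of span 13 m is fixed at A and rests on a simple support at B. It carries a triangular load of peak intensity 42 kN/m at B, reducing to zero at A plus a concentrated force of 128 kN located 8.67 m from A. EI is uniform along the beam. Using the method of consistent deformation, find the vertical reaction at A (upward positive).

Remove the prop at B; the released (primary) structure is a cantilever built in at A.
Deflection at B on the released cantilever, summing each load's contribution:
  triangular load, peak 42 at the free end: 11w₀L⁴/(120EI) = 109960/EI
  point load 128 at a = 8.67: Pa²(3L − a)/(6EI) = 48637/EI
  δ_0 = 158597/EI
Tip deflection under a unit load at B: L³/(3EI) = 732.3/EI.
Compatibility at B: δ_0 − R_B·δ_{BB} = 0, so R_B = 158597/732.3 = 216.6 kN.
Vertical equilibrium: R_A = ΣP − R_B = 401 − 216.6 = 184.4 kN.

R_A = 184.4 kN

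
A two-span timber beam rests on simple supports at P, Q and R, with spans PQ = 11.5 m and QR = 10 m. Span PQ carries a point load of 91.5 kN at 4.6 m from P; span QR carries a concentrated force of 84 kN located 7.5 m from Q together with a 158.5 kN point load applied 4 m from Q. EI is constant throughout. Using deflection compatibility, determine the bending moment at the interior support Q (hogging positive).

Take M_Q as the redundant. Released structure: two simple spans PQ and QR with a hinge at Q.
Rotations at Q on the released spans (each span's end-slope, ×1/EI):
  span PQ: point load 91.5 at a = 4.6: Pab(L + a)/(6LEI) = 677.6/EI
  span QR: point load 84 at a = 7.5: Pab(L + b)/(6LEI) = 328.1/EI
  span QR: point load 158.5 at a = 4: Pab(L + b)/(6LEI) = 1014/EI
  relative rotation θ_0 = (677.6 + 1343)/EI = 2020/EI
A unit hogging moment at Q produces rotation L₁/(3EI) + L₂/(3EI) = 7.167/EI.
Slope continuity at Q: θ_0 = M_Q·7.167/EI, so M_Q = 2020/7.167 = 281.9 kN·m (hogging).

M_Q = 281.9 kN·m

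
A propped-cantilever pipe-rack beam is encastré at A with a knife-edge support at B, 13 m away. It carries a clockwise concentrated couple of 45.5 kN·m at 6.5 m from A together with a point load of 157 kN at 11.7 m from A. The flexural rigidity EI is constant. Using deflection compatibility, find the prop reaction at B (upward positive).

Remove the prop at B; the released (primary) structure is a cantilever built in at A.
Deflection at B on the released cantilever, summing each load's contribution:
  clockwise couple 45.5 at a = 6.5: M₀a(2L − a)/(2EI) = 2884/EI
  point load 157 at a = 11.7: Pa²(3L − a)/(6EI) = 97787/EI
  δ_0 = 100671/EI
Flexibility coefficient — unit upward force at B: δ_{BB} = L³/(3EI) = 732.3/EI.
Compatibility at B: δ_0 − R_B·δ_{BB} = 0, so R_B = 100671/732.3 = 137.5 kN.

R_B = 137.5 kN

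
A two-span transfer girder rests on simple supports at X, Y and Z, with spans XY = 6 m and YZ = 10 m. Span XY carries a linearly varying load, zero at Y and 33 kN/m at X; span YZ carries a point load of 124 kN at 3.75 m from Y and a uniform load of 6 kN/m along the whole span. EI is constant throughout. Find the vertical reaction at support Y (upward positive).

Insert a hinge at Y; M_Y is the redundant, and each span becomes simply supported.
Discontinuity in slope at Y on the released structure — sum the simple-span end rotations:
  span XY: triangular load, peak 33: 7w₀L³/(360EI) = 138.6/EI
  span YZ: point load 124 at a = 3.75: Pab(L + b)/(6LEI) = 787.1/EI
  span YZ: UDL 6: wL³/(24EI) = 250/EI
  relative rotation θ_0 = (138.6 + 1037)/EI = 1176/EI
A unit hogging moment at Y produces rotation L₁/(3EI) + L₂/(3EI) = 5.333/EI.
Compatibility: M_Y·(L₁+L₂)/(3EI) = θ_0, giving M_Y = 220.4 kN·m (hogging).
Span XY, ΣM about X with M_Y applied at Y: R_Y^{XY}·6 = 198 + 220.4, so R_Y^{XY} = 69.74 kN and R_X = 99 − 69.74 = 29.26 kN.
Span YZ, ΣM about Z: R_Y^{YZ}·10 = 1075 + 220.4, so R_Y^{YZ} = 129.5 kN and R_Z = 184 − 129.5 = 54.46 kN.
R_Y = 69.74 + 129.5 = 199.3 kN.

R_Y = 199.3 kN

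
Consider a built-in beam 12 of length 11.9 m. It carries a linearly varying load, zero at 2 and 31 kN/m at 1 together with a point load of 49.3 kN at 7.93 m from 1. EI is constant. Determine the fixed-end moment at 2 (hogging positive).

M_2 = 233.2 kN·m

Release both end moments; the primary structure is a simply-supported span 12 with redundants M_1 and M_2.
Simple-span end rotations at 1 and 2 under the given loads:
  at 1: triangular load, peak 31: w₀L³/(45EI) = 1161/EI
  at 2: triangular load, peak 31: 7w₀L³/(360EI) = 1016/EI
  at 1: point load 49.3 at a = 7.93: Pab(L + b)/(6LEI) = 345/EI
  at 2: point load 49.3 at a = 7.93: Pab(L + a)/(6LEI) = 431.1/EI
  θ_10 = 1506/EI,  θ_20 = 1447/EI
Flexibility coefficients: a unit moment at one end gives L/(3EI) there and L/(6EI) at the far end, so f₁₁ = f₂₂ = 3.967/EI and f₁₂ = f₂₁ = 1.983/EI.
Compatibility — zero rotation at each built-in end:
  3.967 M_1 + 1.983 M_2 = 1506
  1.983 M_1 + 3.967 M_2 = 1447
Solving the pair gives M_1 = 263 kN·m and M_2 = 233.2 kN·m (hogging).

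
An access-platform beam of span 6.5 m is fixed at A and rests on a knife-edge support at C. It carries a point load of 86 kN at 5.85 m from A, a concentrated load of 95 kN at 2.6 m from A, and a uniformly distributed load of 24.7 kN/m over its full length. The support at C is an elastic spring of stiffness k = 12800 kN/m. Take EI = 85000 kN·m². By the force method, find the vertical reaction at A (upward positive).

R_A = 198.8 kN

Take the reaction at C as the redundant and release it; the primary structure is a cantilever fixed at A.
Primary-structure tip deflection at C by superposition:
  point load 86 at a = 5.85: Pa²(3L − a)/(6EI) = 6696/EI
  point load 95 at a = 2.6: Pa²(3L − a)/(6EI) = 1809/EI
  UDL 24.7: wL⁴/(8EI) = 5511/EI
  δ_0 = 14016/EI
Flexibility coefficient — unit upward force at C: δ_{CC} = L³/(3EI) = 91.54/EI.
With EI = 85000 kN·m²: δ_0 = 0.16489 m and δ_{CC} = 0.001077 m/kN.
Compatibility — the spring shortens by R_C/k under the reaction it provides: δ_0 − R_C·δ_{CC} = R_C/k. With 1/k = 0.000078 m/kN, R_C = δ_0 / (δ_{CC} + 1/k) = 0.16489 / (0.001077 + 0.000078) = 142.8 kN.
Vertical equilibrium: R_A = ΣP − R_C = 341.6 − 142.8 = 198.8 kN.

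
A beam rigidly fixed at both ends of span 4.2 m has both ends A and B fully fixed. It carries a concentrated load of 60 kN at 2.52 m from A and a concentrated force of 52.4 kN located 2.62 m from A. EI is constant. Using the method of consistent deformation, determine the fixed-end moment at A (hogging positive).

M_A = 43.62 kN·m

Take the two fixed-end moments M_A, M_B as redundants; the released structure is the simple span AB.
Simple-span end rotations at A and B under the given loads:
  at A: point load 60 at a = 2.52: Pab(L + b)/(6LEI) = 59.27/EI
  at B: point load 60 at a = 2.52: Pab(L + a)/(6LEI) = 67.74/EI
  at A: point load 52.4 at a = 2.62: Pab(L + b)/(6LEI) = 49.75/EI
  at B: point load 52.4 at a = 2.62: Pab(L + a)/(6LEI) = 58.7/EI
  θ_A0 = 109/EI,  θ_B0 = 126.4/EI
Flexibility coefficients: a unit moment at one end gives L/(3EI) there and L/(6EI) at the far end, so f₁₁ = f₂₂ = 1.4/EI and f₁₂ = f₂₁ = 0.7/EI.
Compatibility — zero rotation at each built-in end:
  1.4 M_A + 0.7 M_B = 109
  0.7 M_A + 1.4 M_B = 126.4
Solving the pair gives M_A = 43.62 kN·m and M_B = 68.51 kN·m (hogging).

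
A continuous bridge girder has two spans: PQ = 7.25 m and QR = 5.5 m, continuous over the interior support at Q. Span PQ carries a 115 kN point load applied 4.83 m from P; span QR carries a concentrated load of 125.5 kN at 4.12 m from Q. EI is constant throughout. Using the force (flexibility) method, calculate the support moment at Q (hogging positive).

M_Q = 122.8 kN·m

Release continuity at Q by inserting a hinge; the redundant is the internal moment M_Q. The primary structure is two simply-supported spans PQ and QR.
End slopes at the hinge Q, treating each span as simply supported:
  span PQ: point load 115 at a = 4.83: Pab(L + a)/(6LEI) = 373.3/EI
  span QR: point load 125.5 at a = 4.12: Pab(L + b)/(6LEI) = 148.8/EI
  relative rotation θ_0 = (373.3 + 148.8)/EI = 522/EI
A unit hogging moment at Q produces rotation L₁/(3EI) + L₂/(3EI) = 4.25/EI.
Slope continuity at Q: θ_0 = M_Q·4.25/EI, so M_Q = 522/4.25 = 122.8 kN·m (hogging).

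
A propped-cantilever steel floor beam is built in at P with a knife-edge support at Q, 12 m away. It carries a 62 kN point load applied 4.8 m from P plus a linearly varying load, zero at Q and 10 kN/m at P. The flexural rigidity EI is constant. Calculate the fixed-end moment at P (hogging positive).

M_P = 238.8 kN·m

Choose R_Q as the redundant. The primary structure is the cantilever fixed at P.
Deflection at Q on the released cantilever, summing each load's contribution:
  point load 62 at a = 4.8: Pa²(3L − a)/(6EI) = 7428/EI
  triangular load, peak 10 at the fixed end: w₀L⁴/(30EI) = 6912/EI
  δ_0 = 14340/EI
Flexibility coefficient — unit upward force at Q: δ_{QQ} = L³/(3EI) = 576/EI.
Compatibility at Q: δ_0 − R_Q·δ_{QQ} = 0, so R_Q = 14340/576 = 24.9 kN.
Moment equilibrium about P: M_P = Σ(load moments about P) − R_Q·L = 537.6 − 24.9×12 = 238.8 kN·m.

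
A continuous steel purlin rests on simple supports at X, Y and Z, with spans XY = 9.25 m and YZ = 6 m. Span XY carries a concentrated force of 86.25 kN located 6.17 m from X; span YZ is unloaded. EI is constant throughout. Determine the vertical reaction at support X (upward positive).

Take M_Y as the redundant. Released structure: two simple spans XY and YZ with a hinge at Y.
Rotations at Y on the released spans (each span's end-slope, ×1/EI):
  span XY: point load 86.25 at a = 6.17: Pab(L + a)/(6LEI) = 455.4/EI
  relative rotation θ_0 = (455.4 + 0)/EI = 455.4/EI
A unit hogging moment at Y produces rotation L₁/(3EI) + L₂/(3EI) = 5.083/EI.
Compatibility: M_Y·(L₁+L₂)/(3EI) = θ_0, giving M_Y = 89.59 kN·m (hogging).
Span XY, ΣM about X with M_Y applied at Y: R_Y^{XY}·9.25 = 532.2 + 89.59, so R_Y^{XY} = 67.22 kN and R_X = 86.25 − 67.22 = 19.03 kN.

R_X = 19.03 kN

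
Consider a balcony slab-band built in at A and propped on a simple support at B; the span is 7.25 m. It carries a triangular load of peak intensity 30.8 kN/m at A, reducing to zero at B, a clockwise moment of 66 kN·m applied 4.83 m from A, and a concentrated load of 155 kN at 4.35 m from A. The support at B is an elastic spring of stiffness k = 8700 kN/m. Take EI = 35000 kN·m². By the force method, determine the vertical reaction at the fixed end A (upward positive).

R_A = 168.3 kN

Choose R_B as the redundant. The primary structure is the cantilever fixed at A.
Downward deflection at the released point B due to the loads:
  triangular load, peak 30.8 at the fixed end: w₀L⁴/(30EI) = 2836/EI
  clockwise couple 66 at a = 4.83: M₀a(2L − a)/(2EI) = 1541/EI
  point load 155 at a = 4.35: Pa²(3L − a)/(6EI) = 8506/EI
  δ_0 = 12883/EI
Tip deflection under a unit load at B: L³/(3EI) = 127/EI.
With EI = 35000 kN·m²: δ_0 = 0.3681 m and δ_{BB} = 0.003629 m/kN.
Compatibility — the spring shortens by R_B/k under the reaction it provides: δ_0 − R_B·δ_{BB} = R_B/k. With 1/k = 0.000115 m/kN, R_B = δ_0 / (δ_{BB} + 1/k) = 0.3681 / (0.003629 + 0.000115) = 98.31 kN.
Vertical equilibrium: R_A = ΣP − R_B = 266.6 − 98.31 = 168.3 kN.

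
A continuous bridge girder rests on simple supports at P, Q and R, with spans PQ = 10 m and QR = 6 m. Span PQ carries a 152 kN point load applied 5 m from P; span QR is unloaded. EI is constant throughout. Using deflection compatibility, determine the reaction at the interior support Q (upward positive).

R_Q = 123.5 kN

Take M_Q as the redundant. Released structure: two simple spans PQ and QR with a hinge at Q.
Discontinuity in slope at Q on the released structure — sum the simple-span end rotations:
  span PQ: point load 152 at a = 5: Pab(L + a)/(6LEI) = 950/EI
  relative rotation θ_0 = (950 + 0)/EI = 950/EI
A unit hogging moment at Q produces rotation L₁/(3EI) + L₂/(3EI) = 5.333/EI.
Compatibility: M_Q·(L₁+L₂)/(3EI) = θ_0, giving M_Q = 178.1 kN·m (hogging).
Span PQ, ΣM about P with M_Q applied at Q: R_Q^{PQ}·10 = 760 + 178.1, so R_Q^{PQ} = 93.81 kN and R_P = 152 − 93.81 = 58.19 kN.
Span QR, ΣM about R: R_Q^{QR}·6 = 0 + 178.1, so R_Q^{QR} = 29.69 kN and R_R = 0 − 29.69 = -29.69 kN.
R_Q = 93.81 + 29.69 = 123.5 kN.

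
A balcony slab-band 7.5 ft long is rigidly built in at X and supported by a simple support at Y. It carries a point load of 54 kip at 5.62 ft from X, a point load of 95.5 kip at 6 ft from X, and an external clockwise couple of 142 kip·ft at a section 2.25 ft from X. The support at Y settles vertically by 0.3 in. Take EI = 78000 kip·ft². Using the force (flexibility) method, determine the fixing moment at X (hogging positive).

M_X = 253.7 kip·ft

Choose R_Y as the redundant. The primary structure is the cantilever fixed at X.
Primary-structure tip deflection at Y by superposition:
  point load 54 at a = 5.62: Pa²(3L − a)/(6EI) = 4798/EI
  point load 95.5 at a = 6: Pa²(3L − a)/(6EI) = 9454/EI
  clockwise couple 142 at a = 2.25: M₀a(2L − a)/(2EI) = 2037/EI
  δ_0 = 16290/EI
Flexibility coefficient — unit upward force at Y: δ_{YY} = L³/(3EI) = 140.6/EI.
With EI = 78000 kip·ft²: δ_0 = 0.20884 ft and δ_{YY} = 0.001803 ft/kip.
Compatibility — the beam at Y must follow the support down by 0.025 ft: δ_0 − R_Y·δ_{YY} = 0.025, so R_Y = (0.20884 − 0.025)/0.001803 = 102 kip.
Moment equilibrium about X: M_X = Σ(load moments about X) − R_Y·L = 1018 − 102×7.5 = 253.7 kip·ft.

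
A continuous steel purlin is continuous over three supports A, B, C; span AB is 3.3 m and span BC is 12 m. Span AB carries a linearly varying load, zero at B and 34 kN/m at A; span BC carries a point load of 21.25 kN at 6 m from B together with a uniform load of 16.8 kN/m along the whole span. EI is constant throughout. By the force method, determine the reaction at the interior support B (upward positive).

R_B = 238 kN

Release continuity at B by inserting a hinge; the redundant is the internal moment M_B. The primary structure is two simply-supported spans AB and BC.
End slopes at the hinge B, treating each span as simply supported:
  span AB: triangular load, peak 34: 7w₀L³/(360EI) = 23.76/EI
  span BC: point load 21.25 at a = 6: Pab(L + b)/(6LEI) = 191.2/EI
  span BC: UDL 16.8: wL³/(24EI) = 1210/EI
  relative rotation θ_0 = (23.76 + 1401)/EI = 1425/EI
A unit hogging moment at B produces rotation L₁/(3EI) + L₂/(3EI) = 5.1/EI.
Slope continuity at B: θ_0 = M_B·5.1/EI, so M_B = 1425/5.1 = 279.3 kN·m (hogging).
Span AB, ΣM about A with M_B applied at B: R_B^{AB}·3.3 = 61.71 + 279.3, so R_B^{AB} = 103.3 kN and R_A = 56.1 − 103.3 = -47.25 kN.
Span BC, ΣM about C: R_B^{BC}·12 = 1337 + 279.3, so R_B^{BC} = 134.7 kN and R_C = 222.8 − 134.7 = 88.15 kN.
R_B = 103.3 + 134.7 = 238 kN.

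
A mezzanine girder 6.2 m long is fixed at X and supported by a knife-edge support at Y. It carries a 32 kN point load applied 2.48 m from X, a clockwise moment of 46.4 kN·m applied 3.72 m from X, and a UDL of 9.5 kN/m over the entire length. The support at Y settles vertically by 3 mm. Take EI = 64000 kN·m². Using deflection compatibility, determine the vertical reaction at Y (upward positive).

Release the roller at Y. Primary structure: cantilever fixed at X.
Free-end deflection of the primary structure under the applied loading (downward +):
  point load 32 at a = 2.48: Pa²(3L − a)/(6EI) = 528.8/EI
  clockwise couple 46.4 at a = 3.72: M₀a(2L − a)/(2EI) = 749.1/EI
  UDL 9.5: wL⁴/(8EI) = 1755/EI
  δ_0 = 3033/EI
Tip deflection under a unit load at Y: L³/(3EI) = 79.44/EI.
With EI = 64000 kN·m²: δ_0 = 0.047384 m and δ_{YY} = 0.001241 m/kN.
Compatibility — the beam at Y must follow the support down by 0.003 m: δ_0 − R_Y·δ_{YY} = 0.003, so R_Y = (0.047384 − 0.003)/0.001241 = 35.76 kN.

R_Y = 35.76 kN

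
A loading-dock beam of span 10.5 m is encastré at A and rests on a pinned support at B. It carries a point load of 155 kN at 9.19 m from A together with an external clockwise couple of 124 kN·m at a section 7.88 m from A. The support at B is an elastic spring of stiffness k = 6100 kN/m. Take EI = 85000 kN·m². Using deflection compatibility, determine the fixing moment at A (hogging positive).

Take the reaction at B as the redundant and release it; the primary structure is a cantilever fixed at A.
Downward deflection at the released point B due to the loads:
  point load 155 at a = 9.19: Pa²(3L − a)/(6EI) = 48676/EI
  clockwise couple 124 at a = 7.88: M₀a(2L − a)/(2EI) = 6410/EI
  δ_0 = 55085/EI
Flexibility coefficient — unit upward force at B: δ_{BB} = L³/(3EI) = 385.9/EI.
With EI = 85000 kN·m²: δ_0 = 0.64806 m and δ_{BB} = 0.00454 m/kN.
Compatibility — the spring shortens by R_B/k under the reaction it provides: δ_0 − R_B·δ_{BB} = R_B/k. With 1/k = 0.000164 m/kN, R_B = δ_0 / (δ_{BB} + 1/k) = 0.64806 / (0.00454 + 0.000164) = 137.8 kN.
Moment equilibrium about A: M_A = Σ(load moments about A) − R_B·L = 1548 − 137.8×10.5 = 101.8 kN·m.

M_A = 101.8 kN·m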